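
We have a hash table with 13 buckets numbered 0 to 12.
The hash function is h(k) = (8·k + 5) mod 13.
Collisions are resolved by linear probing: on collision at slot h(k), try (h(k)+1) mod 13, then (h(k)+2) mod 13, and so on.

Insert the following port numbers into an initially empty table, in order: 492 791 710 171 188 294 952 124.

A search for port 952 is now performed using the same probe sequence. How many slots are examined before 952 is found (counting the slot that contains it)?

4

492 hashes to 2; slot 2 is free => place at 2.
791 hashes to 2; 2 taken => place at 3.
710 hashes to 4; slot 4 is free => place at 4.
171 hashes to 8; slot 8 is free => place at 8.
188 hashes to 1; slot 1 is free => place at 1.
294 hashes to 4; 4 taken => place at 5.
952 hashes to 3; 3,4,5 taken => place at 6.
124 hashes to 9; slot 9 is free => place at 9.
Table: [-, 188, 492, 791, 710, 294, 952, -, 171, 124, -, -, -]
Lookup 952: h=3, probe 3,4,5,6 → found at 6.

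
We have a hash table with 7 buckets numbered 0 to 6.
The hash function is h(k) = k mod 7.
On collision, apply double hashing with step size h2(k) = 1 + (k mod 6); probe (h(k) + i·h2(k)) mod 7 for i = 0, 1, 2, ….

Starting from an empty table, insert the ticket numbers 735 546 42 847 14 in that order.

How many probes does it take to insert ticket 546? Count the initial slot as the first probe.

735 hashes to 0; slot 0 is free => place at 0.
546 hashes to 0, h2=1; 0 taken => place at 1.
42 hashes to 0, h2=1; 0,1 taken => place at 2.
847 hashes to 0, h2=2; 0,2 taken => place at 4.
14 hashes to 0, h2=3; 0 taken => place at 3.
Table: [735, 546, 42, 14, 847, _, _]

2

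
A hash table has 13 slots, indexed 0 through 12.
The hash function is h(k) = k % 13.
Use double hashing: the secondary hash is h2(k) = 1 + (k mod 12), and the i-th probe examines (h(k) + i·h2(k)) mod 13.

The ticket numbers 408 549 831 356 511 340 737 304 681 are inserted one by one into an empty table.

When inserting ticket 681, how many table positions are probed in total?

5

408: h=5 -> slot 5
549: h=3 -> slot 3
831: h=12 -> slot 12
356: h=5, h2=9, probe 5,1 -> slot 1
511: h=4 -> slot 4
340: h=2 -> slot 2
737: h=9 -> slot 9
304: h=5, h2=5, probe 5,10 -> slot 10
681: h=5, h2=10, probe 5,2,12,9,6 -> slot 6
Table: [∅, 356, 340, 549, 511, 408, 681, ∅, ∅, 737, 304, ∅, 831]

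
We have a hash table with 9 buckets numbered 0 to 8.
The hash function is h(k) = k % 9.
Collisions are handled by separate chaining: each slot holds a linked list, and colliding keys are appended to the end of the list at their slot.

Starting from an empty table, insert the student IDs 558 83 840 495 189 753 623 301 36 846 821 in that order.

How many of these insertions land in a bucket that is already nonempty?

6

558 → bucket 0
83 → bucket 2
840 → bucket 3
495 → bucket 0 (collision)
189 → bucket 0 (collision)
753 → bucket 6
623 → bucket 2 (collision)
301 → bucket 4
36 → bucket 0 (collision)
846 → bucket 0 (collision)
821 → bucket 2 (collision)
Final buckets:
0: 558 -> 495 -> 189 -> 36 -> 846
1: _
2: 83 -> 623 -> 821
3: 840
4: 301
5: _
6: 753
7: _
8: _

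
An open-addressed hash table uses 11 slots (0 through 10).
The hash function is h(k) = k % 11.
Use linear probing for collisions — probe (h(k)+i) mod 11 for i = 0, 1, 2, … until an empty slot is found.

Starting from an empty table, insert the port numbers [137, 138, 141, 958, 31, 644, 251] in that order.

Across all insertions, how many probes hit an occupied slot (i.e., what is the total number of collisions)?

4

Insert 137: h=5, slot 5 empty => index 5.
Insert 138: h=6, slot 6 empty => index 6.
Insert 141: h=9, slot 9 empty => index 9.
Insert 958: h=1, slot 1 empty => index 1.
Insert 31: h=9, slot 9 occupied => index 10.
Insert 644: h=6, slot 6 occupied => index 7.
Insert 251: h=9, slots 9,10 occupied => index 0.
Table: [251, 958, -, -, -, 137, 138, 644, -, 141, 31]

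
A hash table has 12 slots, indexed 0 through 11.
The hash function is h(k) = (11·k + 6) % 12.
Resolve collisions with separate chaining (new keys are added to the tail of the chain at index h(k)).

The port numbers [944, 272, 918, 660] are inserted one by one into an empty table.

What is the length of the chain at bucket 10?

Insert 944: h=10, bucket 10 empty → new chain.
Insert 272: h=10, bucket 10 nonempty → append to chain.
Insert 918: h=0, bucket 0 empty → new chain.
Insert 660: h=6, bucket 6 empty → new chain.
Final buckets:
0: 918
1: -
2: -
3: -
4: -
5: -
6: 660
7: -
8: -
9: -
10: 944 -> 272
11: -

2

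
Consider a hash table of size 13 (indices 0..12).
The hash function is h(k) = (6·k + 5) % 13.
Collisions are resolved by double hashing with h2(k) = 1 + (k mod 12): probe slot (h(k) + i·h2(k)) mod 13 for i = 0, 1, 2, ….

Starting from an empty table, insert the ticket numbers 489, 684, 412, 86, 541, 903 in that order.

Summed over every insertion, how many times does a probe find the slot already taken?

4

489 hashes to 1; slot 1 is free -> place at 1.
684 hashes to 1, h2=1; 1 taken -> place at 2.
412 hashes to 7; slot 7 is free -> place at 7.
86 hashes to 1, h2=3; 1 taken -> place at 4.
541 hashes to 1, h2=2; 1 taken -> place at 3.
903 hashes to 2, h2=4; 2 taken -> place at 6.
Table: [-, 489, 684, 541, 86, -, 903, 412, -, -, -, -, -]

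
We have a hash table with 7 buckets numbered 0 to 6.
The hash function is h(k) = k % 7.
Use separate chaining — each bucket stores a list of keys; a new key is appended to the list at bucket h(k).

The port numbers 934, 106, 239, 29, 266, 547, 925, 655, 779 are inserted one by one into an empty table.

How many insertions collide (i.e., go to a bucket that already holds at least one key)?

Insert 934: h=3, bucket 3 empty → new chain.
Insert 106: h=1, bucket 1 empty → new chain.
Insert 239: h=1, bucket 1 nonempty → append to chain.
Insert 29: h=1, bucket 1 nonempty → append to chain.
Insert 266: h=0, bucket 0 empty → new chain.
Insert 547: h=1, bucket 1 nonempty → append to chain.
Insert 925: h=1, bucket 1 nonempty → append to chain.
Insert 655: h=4, bucket 4 empty → new chain.
Insert 779: h=2, bucket 2 empty → new chain.
Final buckets:
0: 266
1: 106 -> 239 -> 29 -> 547 -> 925
2: 779
3: 934
4: 655
5: —
6: —

4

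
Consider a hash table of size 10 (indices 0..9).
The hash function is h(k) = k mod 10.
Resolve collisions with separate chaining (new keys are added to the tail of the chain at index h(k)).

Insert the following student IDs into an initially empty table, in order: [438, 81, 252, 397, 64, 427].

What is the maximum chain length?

Insert 438: h=8, bucket 8 empty → new chain.
Insert 81: h=1, bucket 1 empty → new chain.
Insert 252: h=2, bucket 2 empty → new chain.
Insert 397: h=7, bucket 7 empty → new chain.
Insert 64: h=4, bucket 4 empty → new chain.
Insert 427: h=7, bucket 7 nonempty → append to chain.
Final buckets:
0: ∅
1: 81
2: 252
3: ∅
4: 64
5: ∅
6: ∅
7: 397 -> 427
8: 438
9: ∅

2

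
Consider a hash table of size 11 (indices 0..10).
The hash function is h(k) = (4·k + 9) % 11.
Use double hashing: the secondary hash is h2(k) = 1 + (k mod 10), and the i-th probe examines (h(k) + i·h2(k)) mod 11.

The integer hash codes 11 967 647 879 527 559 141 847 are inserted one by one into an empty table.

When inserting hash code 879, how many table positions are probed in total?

2

11: h=9 → slot 9
967: h=5 → slot 5
647: h=1 → slot 1
879: h=5, h2=10, probe 5,4 → slot 4
527: h=5, h2=8, probe 5,2 → slot 2
559: h=1, h2=10, probe 1,0 → slot 0
141: h=1, h2=2, probe 1,3 → slot 3
847: h=9, h2=8, probe 9,6 → slot 6
Table: [559, 647, 527, 141, 879, 967, 847, ∅, ∅, 11, ∅]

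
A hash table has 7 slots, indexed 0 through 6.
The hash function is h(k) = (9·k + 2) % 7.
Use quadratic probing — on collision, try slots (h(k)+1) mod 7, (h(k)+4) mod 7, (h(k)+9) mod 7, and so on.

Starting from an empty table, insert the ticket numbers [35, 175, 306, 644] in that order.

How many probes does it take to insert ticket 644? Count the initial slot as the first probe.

35 hashes to 2; slot 2 is free => place at 2.
175 hashes to 2; 2 taken => place at 3.
306 hashes to 5; slot 5 is free => place at 5.
644 hashes to 2; 2,3 taken => place at 6.
Table: [∅, ∅, 35, 175, ∅, 306, 644]

3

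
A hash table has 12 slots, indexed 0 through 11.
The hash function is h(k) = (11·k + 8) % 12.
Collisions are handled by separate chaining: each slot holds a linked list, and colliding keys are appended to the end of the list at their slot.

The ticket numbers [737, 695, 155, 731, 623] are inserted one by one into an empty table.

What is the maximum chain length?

4

737 -> bucket 3
695 -> bucket 9
155 -> bucket 9 (collision)
731 -> bucket 9 (collision)
623 -> bucket 9 (collision)
Final buckets:
0: -
1: -
2: -
3: 737
4: -
5: -
6: -
7: -
8: -
9: 695 -> 155 -> 731 -> 623
10: -
11: -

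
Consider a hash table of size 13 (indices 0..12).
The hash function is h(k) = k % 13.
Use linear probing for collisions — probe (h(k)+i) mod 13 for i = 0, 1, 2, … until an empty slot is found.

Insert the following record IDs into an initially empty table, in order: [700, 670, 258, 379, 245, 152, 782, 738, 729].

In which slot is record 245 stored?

700 hashes to 11; slot 11 is free → place at 11.
670 hashes to 7; slot 7 is free → place at 7.
258 hashes to 11; 11 taken → place at 12.
379 hashes to 2; slot 2 is free → place at 2.
245 hashes to 11; 11,12 taken → place at 0.
152 hashes to 9; slot 9 is free → place at 9.
782 hashes to 2; 2 taken → place at 3.
738 hashes to 10; slot 10 is free → place at 10.
729 hashes to 1; slot 1 is free → place at 1.
Table: [245, 729, 379, 782, —, —, —, 670, —, 152, 738, 700, 258]

0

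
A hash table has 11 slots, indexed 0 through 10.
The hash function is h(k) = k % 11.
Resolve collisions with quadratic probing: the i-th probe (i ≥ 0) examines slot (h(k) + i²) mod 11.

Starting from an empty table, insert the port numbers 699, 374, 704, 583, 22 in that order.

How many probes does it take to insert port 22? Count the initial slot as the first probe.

4

Insert 699: h=6, slot 6 empty → index 6.
Insert 374: h=0, slot 0 empty → index 0.
Insert 704: h=0, slot 0 occupied → index 1.
Insert 583: h=0, slots 0,1 occupied → index 4.
Insert 22: h=0, slots 0,1,4 occupied → index 9.
Table: [374, 704, -, -, 583, -, 699, -, -, 22, -]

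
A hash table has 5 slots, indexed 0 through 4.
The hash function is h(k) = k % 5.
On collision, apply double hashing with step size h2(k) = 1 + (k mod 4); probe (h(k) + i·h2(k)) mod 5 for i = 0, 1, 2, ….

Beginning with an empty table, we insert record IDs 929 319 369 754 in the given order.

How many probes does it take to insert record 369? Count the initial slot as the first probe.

Insert 929: h=4, slot 4 empty => index 4.
Insert 319: h=4, h2=4, slot 4 occupied => index 3.
Insert 369: h=4, h2=2, slot 4 occupied => index 1.
Insert 754: h=4, h2=3, slot 4 occupied => index 2.
Table: [., 369, 754, 319, 929]

2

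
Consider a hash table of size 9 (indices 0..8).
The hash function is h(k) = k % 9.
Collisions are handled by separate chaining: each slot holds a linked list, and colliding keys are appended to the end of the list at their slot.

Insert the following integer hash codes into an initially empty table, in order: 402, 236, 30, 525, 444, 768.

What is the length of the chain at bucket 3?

4

402 → bucket 6
236 → bucket 2
30 → bucket 3
525 → bucket 3 (collision)
444 → bucket 3 (collision)
768 → bucket 3 (collision)
Final buckets:
0: ∅
1: ∅
2: 236
3: 30 -> 525 -> 444 -> 768
4: ∅
5: ∅
6: 402
7: ∅
8: ∅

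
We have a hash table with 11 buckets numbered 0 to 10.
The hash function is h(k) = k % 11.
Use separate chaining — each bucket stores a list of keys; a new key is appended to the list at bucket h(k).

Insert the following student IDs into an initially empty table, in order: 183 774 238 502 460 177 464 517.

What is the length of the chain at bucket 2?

Insert 183: h=7, bucket 7 empty -> new chain.
Insert 774: h=4, bucket 4 empty -> new chain.
Insert 238: h=7, bucket 7 nonempty -> append to chain.
Insert 502: h=7, bucket 7 nonempty -> append to chain.
Insert 460: h=9, bucket 9 empty -> new chain.
Insert 177: h=1, bucket 1 empty -> new chain.
Insert 464: h=2, bucket 2 empty -> new chain.
Insert 517: h=0, bucket 0 empty -> new chain.
Final buckets:
0: 517
1: 177
2: 464
3: ∅
4: 774
5: ∅
6: ∅
7: 183 -> 238 -> 502
8: ∅
9: 460
10: ∅

1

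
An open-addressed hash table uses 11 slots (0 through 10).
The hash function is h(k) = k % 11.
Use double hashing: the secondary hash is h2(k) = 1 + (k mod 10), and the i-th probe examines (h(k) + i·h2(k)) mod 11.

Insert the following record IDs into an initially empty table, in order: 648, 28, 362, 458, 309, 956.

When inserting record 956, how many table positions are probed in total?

4

648 hashes to 10; slot 10 is free => place at 10.
28 hashes to 6; slot 6 is free => place at 6.
362 hashes to 10, h2=3; 10 taken => place at 2.
458 hashes to 7; slot 7 is free => place at 7.
309 hashes to 1; slot 1 is free => place at 1.
956 hashes to 10, h2=7; 10,6,2 taken => place at 9.
Table: [., 309, 362, ., ., ., 28, 458, ., 956, 648]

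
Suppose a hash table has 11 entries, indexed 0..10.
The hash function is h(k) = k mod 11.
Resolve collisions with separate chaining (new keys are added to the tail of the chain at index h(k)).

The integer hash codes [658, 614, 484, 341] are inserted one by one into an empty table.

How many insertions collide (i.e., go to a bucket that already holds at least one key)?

Insert 658: h=9, bucket 9 empty → new chain.
Insert 614: h=9, bucket 9 nonempty → append to chain.
Insert 484: h=0, bucket 0 empty → new chain.
Insert 341: h=0, bucket 0 nonempty → append to chain.
Final buckets:
0: 484 -> 341
1: —
2: —
3: —
4: —
5: —
6: —
7: —
8: —
9: 658 -> 614
10: —

2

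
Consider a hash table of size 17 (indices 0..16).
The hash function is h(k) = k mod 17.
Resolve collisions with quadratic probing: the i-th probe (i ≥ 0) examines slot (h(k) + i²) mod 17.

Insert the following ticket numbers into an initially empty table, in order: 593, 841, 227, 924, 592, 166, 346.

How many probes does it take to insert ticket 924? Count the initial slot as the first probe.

2

Insert 593: h=15, slot 15 empty -> index 15.
Insert 841: h=8, slot 8 empty -> index 8.
Insert 227: h=6, slot 6 empty -> index 6.
Insert 924: h=6, slot 6 occupied -> index 7.
Insert 592: h=14, slot 14 empty -> index 14.
Insert 166: h=13, slot 13 empty -> index 13.
Insert 346: h=6, slots 6,7 occupied -> index 10.
Table: [-, -, -, -, -, -, 227, 924, 841, -, 346, -, -, 166, 592, 593, -]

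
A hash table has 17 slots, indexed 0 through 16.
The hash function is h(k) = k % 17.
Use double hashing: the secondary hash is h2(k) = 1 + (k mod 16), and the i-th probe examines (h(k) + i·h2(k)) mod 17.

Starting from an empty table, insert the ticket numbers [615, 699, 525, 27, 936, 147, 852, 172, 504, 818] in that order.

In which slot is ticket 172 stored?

615 hashes to 3; slot 3 is free → place at 3.
699 hashes to 2; slot 2 is free → place at 2.
525 hashes to 15; slot 15 is free → place at 15.
27 hashes to 10; slot 10 is free → place at 10.
936 hashes to 1; slot 1 is free → place at 1.
147 hashes to 11; slot 11 is free → place at 11.
852 hashes to 2, h2=5; 2 taken → place at 7.
172 hashes to 2, h2=13; 2,15,11,7,3 taken → place at 16.
504 hashes to 11, h2=9; 11,3 taken → place at 12.
818 hashes to 2, h2=3; 2 taken → place at 5.
Table: [_, 936, 699, 615, _, 818, _, 852, _, _, 27, 147, 504, _, _, 525, 172]

16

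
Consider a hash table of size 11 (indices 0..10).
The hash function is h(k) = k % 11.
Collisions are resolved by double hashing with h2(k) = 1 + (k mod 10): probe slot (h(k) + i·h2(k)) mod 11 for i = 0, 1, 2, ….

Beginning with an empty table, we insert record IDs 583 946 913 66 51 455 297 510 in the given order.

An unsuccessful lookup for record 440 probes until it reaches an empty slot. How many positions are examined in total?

583 hashes to 0; slot 0 is free => place at 0.
946 hashes to 0, h2=7; 0 taken => place at 7.
913 hashes to 0, h2=4; 0 taken => place at 4.
66 hashes to 0, h2=7; 0,7 taken => place at 3.
51 hashes to 7, h2=2; 7 taken => place at 9.
455 hashes to 4, h2=6; 4 taken => place at 10.
297 hashes to 0, h2=8; 0 taken => place at 8.
510 hashes to 4, h2=1; 4 taken => place at 5.
Table: [583, —, —, 66, 913, 510, —, 946, 297, 51, 455]
Lookup 440: h=0, h2=1, probe 0,1 → slot 1 empty, not found.

2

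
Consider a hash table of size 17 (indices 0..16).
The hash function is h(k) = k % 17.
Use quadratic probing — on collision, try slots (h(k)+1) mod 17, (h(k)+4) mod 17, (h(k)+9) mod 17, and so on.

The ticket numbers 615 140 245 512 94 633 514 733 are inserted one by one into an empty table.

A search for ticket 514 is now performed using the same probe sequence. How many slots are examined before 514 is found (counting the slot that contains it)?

615: h=3 → slot 3
140: h=4 → slot 4
245: h=7 → slot 7
512: h=2 → slot 2
94: h=9 → slot 9
633: h=4, probe 4,5 → slot 5
514: h=4, probe 4,5,8 → slot 8
733: h=2, probe 2,3,6 → slot 6
Table: [., ., 512, 615, 140, 633, 733, 245, 514, 94, ., ., ., ., ., ., .]
Lookup 514: h=4, probe 4,5,8 → found at 8.

3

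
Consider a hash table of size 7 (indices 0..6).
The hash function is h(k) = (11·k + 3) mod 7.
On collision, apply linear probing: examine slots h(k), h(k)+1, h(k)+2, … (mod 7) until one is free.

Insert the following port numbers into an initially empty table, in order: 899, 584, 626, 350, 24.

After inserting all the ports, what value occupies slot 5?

899 hashes to 1; slot 1 is free => place at 1.
584 hashes to 1; 1 taken => place at 2.
626 hashes to 1; 1,2 taken => place at 3.
350 hashes to 3; 3 taken => place at 4.
24 hashes to 1; 1,2,3,4 taken => place at 5.
Table: [., 899, 584, 626, 350, 24, .]

24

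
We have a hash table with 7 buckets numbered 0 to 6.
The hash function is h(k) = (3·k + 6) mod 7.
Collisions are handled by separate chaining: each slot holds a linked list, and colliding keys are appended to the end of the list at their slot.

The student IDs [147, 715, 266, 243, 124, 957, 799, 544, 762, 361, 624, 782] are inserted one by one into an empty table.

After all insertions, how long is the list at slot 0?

5

147 -> bucket 6
715 -> bucket 2
266 -> bucket 6 (collision)
243 -> bucket 0
124 -> bucket 0 (collision)
957 -> bucket 0 (collision)
799 -> bucket 2 (collision)
544 -> bucket 0 (collision)
762 -> bucket 3
361 -> bucket 4
624 -> bucket 2 (collision)
782 -> bucket 0 (collision)
Final buckets:
0: 243 -> 124 -> 957 -> 544 -> 782
1: -
2: 715 -> 799 -> 624
3: 762
4: 361
5: -
6: 147 -> 266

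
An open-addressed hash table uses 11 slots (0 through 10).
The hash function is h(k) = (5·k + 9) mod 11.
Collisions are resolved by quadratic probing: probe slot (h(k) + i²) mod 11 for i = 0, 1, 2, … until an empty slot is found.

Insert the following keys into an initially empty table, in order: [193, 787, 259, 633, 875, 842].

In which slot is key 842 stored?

9

Insert 193: h=6, slot 6 empty => index 6.
Insert 787: h=6, slot 6 occupied => index 7.
Insert 259: h=6, slots 6,7 occupied => index 10.
Insert 633: h=6, slots 6,7,10 occupied => index 4.
Insert 875: h=6, slots 6,7,10,4 occupied => index 0.
Insert 842: h=6, slots 6,7,10,4,0 occupied => index 9.
Table: [875, ., ., ., 633, ., 193, 787, ., 842, 259]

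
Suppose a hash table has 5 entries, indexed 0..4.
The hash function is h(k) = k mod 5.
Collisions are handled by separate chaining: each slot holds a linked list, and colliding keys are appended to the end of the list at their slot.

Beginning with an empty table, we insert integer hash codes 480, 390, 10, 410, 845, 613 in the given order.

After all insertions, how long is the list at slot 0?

480 → bucket 0
390 → bucket 0 (collision)
10 → bucket 0 (collision)
410 → bucket 0 (collision)
845 → bucket 0 (collision)
613 → bucket 3
Final buckets:
0: 480 -> 390 -> 10 -> 410 -> 845
1: .
2: .
3: 613
4: .

5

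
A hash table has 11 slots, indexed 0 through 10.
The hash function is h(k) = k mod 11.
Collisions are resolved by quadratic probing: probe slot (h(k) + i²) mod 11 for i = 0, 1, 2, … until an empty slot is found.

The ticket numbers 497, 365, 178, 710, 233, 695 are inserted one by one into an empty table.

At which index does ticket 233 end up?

0

497: h=2 → slot 2
365: h=2, probe 2,3 → slot 3
178: h=2, probe 2,3,6 → slot 6
710: h=6, probe 6,7 → slot 7
233: h=2, probe 2,3,6,0 → slot 0
695: h=2, probe 2,3,6,0,7,5 → slot 5
Table: [233, —, 497, 365, —, 695, 178, 710, —, —, —]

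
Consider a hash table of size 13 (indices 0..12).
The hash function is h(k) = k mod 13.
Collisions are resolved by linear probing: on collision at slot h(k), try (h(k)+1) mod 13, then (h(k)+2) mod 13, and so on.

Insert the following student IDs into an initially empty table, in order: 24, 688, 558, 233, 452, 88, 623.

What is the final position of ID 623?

Insert 24: h=11, slot 11 empty → index 11.
Insert 688: h=12, slot 12 empty → index 12.
Insert 558: h=12, slot 12 occupied → index 0.
Insert 233: h=12, slots 12,0 occupied → index 1.
Insert 452: h=10, slot 10 empty → index 10.
Insert 88: h=10, slots 10,11,12,0,1 occupied → index 2.
Insert 623: h=12, slots 12,0,1,2 occupied → index 3.
Table: [558, 233, 88, 623, ., ., ., ., ., ., 452, 24, 688]

3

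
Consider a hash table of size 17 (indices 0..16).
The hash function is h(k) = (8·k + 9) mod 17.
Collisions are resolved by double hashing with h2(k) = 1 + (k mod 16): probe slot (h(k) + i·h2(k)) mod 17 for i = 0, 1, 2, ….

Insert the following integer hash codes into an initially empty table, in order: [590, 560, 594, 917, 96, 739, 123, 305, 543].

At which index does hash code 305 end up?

Insert 590: h=3, slot 3 empty → index 3.
Insert 560: h=1, slot 1 empty → index 1.
Insert 594: h=1, h2=3, slot 1 occupied → index 4.
Insert 917: h=1, h2=6, slot 1 occupied → index 7.
Insert 96: h=12, slot 12 empty → index 12.
Insert 739: h=5, slot 5 empty → index 5.
Insert 123: h=7, h2=12, slot 7 occupied → index 2.
Insert 305: h=1, h2=2, slots 1,3,5,7 occupied → index 9.
Insert 543: h=1, h2=16, slot 1 occupied → index 0.
Table: [543, 560, 123, 590, 594, 739, ∅, 917, ∅, 305, ∅, ∅, 96, ∅, ∅, ∅, ∅]

9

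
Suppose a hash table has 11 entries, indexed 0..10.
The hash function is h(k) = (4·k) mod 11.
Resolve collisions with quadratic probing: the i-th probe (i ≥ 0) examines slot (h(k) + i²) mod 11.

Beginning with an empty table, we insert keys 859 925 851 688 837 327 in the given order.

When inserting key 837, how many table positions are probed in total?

Insert 859: h=4, slot 4 empty -> index 4.
Insert 925: h=4, slot 4 occupied -> index 5.
Insert 851: h=5, slot 5 occupied -> index 6.
Insert 688: h=2, slot 2 empty -> index 2.
Insert 837: h=4, slots 4,5 occupied -> index 8.
Insert 327: h=10, slot 10 empty -> index 10.
Table: [_, _, 688, _, 859, 925, 851, _, 837, _, 327]

3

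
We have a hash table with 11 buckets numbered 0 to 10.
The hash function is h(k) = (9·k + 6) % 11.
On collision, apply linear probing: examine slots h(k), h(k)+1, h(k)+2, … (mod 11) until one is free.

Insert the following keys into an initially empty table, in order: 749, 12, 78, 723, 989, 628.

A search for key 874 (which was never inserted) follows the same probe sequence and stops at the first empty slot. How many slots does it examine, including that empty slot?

Insert 749: h=4, slot 4 empty => index 4.
Insert 12: h=4, slot 4 occupied => index 5.
Insert 78: h=4, slots 4,5 occupied => index 6.
Insert 723: h=1, slot 1 empty => index 1.
Insert 989: h=8, slot 8 empty => index 8.
Insert 628: h=4, slots 4,5,6 occupied => index 7.
Table: [—, 723, —, —, 749, 12, 78, 628, 989, —, —]
Lookup 874: h=7, probe 7,8,9 → slot 9 empty, not found.

3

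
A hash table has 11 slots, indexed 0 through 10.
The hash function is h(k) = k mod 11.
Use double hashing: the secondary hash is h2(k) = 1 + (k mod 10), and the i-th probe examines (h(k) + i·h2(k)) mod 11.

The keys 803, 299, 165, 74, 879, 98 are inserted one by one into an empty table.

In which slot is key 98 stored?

4

803: h=0 => slot 0
299: h=2 => slot 2
165: h=0, h2=6, probe 0,6 => slot 6
74: h=8 => slot 8
879: h=10 => slot 10
98: h=10, h2=9, probe 10,8,6,4 => slot 4
Table: [803, ∅, 299, ∅, 98, ∅, 165, ∅, 74, ∅, 879]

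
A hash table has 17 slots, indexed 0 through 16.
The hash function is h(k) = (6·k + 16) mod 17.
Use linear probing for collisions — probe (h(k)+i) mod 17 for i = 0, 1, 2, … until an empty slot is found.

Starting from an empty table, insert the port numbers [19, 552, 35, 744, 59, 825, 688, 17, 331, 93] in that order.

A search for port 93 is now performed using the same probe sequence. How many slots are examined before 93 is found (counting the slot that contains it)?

Insert 19: h=11, slot 11 empty => index 11.
Insert 552: h=13, slot 13 empty => index 13.
Insert 35: h=5, slot 5 empty => index 5.
Insert 744: h=9, slot 9 empty => index 9.
Insert 59: h=13, slot 13 occupied => index 14.
Insert 825: h=2, slot 2 empty => index 2.
Insert 688: h=13, slots 13,14 occupied => index 15.
Insert 17: h=16, slot 16 empty => index 16.
Insert 331: h=13, slots 13,14,15,16 occupied => index 0.
Insert 93: h=13, slots 13,14,15,16,0 occupied => index 1.
Table: [331, 93, 825, ., ., 35, ., ., ., 744, ., 19, ., 552, 59, 688, 17]
Lookup 93: h=13, probe 13,14,15,16,0,1 → found at 1.

6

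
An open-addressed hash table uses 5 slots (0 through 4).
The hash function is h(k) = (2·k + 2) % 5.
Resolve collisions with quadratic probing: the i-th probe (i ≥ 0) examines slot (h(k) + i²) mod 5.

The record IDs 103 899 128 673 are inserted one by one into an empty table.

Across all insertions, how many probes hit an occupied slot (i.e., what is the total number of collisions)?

3

Insert 103: h=3, slot 3 empty → index 3.
Insert 899: h=0, slot 0 empty → index 0.
Insert 128: h=3, slot 3 occupied → index 4.
Insert 673: h=3, slots 3,4 occupied → index 2.
Table: [899, ∅, 673, 103, 128]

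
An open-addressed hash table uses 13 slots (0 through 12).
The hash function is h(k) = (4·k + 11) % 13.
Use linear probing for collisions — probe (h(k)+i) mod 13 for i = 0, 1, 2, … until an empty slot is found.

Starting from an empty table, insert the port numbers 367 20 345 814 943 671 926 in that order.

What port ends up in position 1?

Insert 367: h=10, slot 10 empty => index 10.
Insert 20: h=0, slot 0 empty => index 0.
Insert 345: h=0, slot 0 occupied => index 1.
Insert 814: h=4, slot 4 empty => index 4.
Insert 943: h=0, slots 0,1 occupied => index 2.
Insert 671: h=4, slot 4 occupied => index 5.
Insert 926: h=10, slot 10 occupied => index 11.
Table: [20, 345, 943, ∅, 814, 671, ∅, ∅, ∅, ∅, 367, 926, ∅]

345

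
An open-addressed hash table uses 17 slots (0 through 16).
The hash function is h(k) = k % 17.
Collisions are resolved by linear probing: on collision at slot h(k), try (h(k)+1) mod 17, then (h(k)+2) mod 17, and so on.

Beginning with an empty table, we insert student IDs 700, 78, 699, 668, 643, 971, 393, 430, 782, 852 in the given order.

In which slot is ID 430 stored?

7

Insert 700: h=3, slot 3 empty => index 3.
Insert 78: h=10, slot 10 empty => index 10.
Insert 699: h=2, slot 2 empty => index 2.
Insert 668: h=5, slot 5 empty => index 5.
Insert 643: h=14, slot 14 empty => index 14.
Insert 971: h=2, slots 2,3 occupied => index 4.
Insert 393: h=2, slots 2,3,4,5 occupied => index 6.
Insert 430: h=5, slots 5,6 occupied => index 7.
Insert 782: h=0, slot 0 empty => index 0.
Insert 852: h=2, slots 2,3,4,5,6,7 occupied => index 8.
Table: [782, —, 699, 700, 971, 668, 393, 430, 852, —, 78, —, —, —, 643, —, —]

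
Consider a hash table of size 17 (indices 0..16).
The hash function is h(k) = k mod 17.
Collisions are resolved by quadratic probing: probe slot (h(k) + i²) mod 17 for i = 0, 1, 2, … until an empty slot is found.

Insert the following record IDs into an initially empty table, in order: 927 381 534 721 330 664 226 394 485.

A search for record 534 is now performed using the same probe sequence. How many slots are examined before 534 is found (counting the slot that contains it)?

Insert 927: h=9, slot 9 empty → index 9.
Insert 381: h=7, slot 7 empty → index 7.
Insert 534: h=7, slot 7 occupied → index 8.
Insert 721: h=7, slots 7,8 occupied → index 11.
Insert 330: h=7, slots 7,8,11 occupied → index 16.
Insert 664: h=1, slot 1 empty → index 1.
Insert 226: h=5, slot 5 empty → index 5.
Insert 394: h=3, slot 3 empty → index 3.
Insert 485: h=9, slot 9 occupied → index 10.
Table: [_, 664, _, 394, _, 226, _, 381, 534, 927, 485, 721, _, _, _, _, 330]
Lookup 534: h=7, probe 7,8 → found at 8.

2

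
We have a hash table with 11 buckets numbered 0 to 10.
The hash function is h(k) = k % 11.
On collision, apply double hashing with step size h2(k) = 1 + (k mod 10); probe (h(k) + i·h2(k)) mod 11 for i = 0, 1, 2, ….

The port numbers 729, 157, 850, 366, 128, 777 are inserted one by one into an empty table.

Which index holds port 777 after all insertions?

729 hashes to 3; slot 3 is free -> place at 3.
157 hashes to 3, h2=8; 3 taken -> place at 0.
850 hashes to 3, h2=1; 3 taken -> place at 4.
366 hashes to 3, h2=7; 3 taken -> place at 10.
128 hashes to 7; slot 7 is free -> place at 7.
777 hashes to 7, h2=8; 7,4 taken -> place at 1.
Table: [157, 777, -, 729, 850, -, -, 128, -, -, 366]

1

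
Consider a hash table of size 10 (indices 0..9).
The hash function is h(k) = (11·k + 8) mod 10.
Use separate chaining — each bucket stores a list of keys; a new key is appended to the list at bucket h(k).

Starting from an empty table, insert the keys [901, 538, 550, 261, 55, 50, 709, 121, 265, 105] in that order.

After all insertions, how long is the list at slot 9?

3

901 -> bucket 9
538 -> bucket 6
550 -> bucket 8
261 -> bucket 9 (collision)
55 -> bucket 3
50 -> bucket 8 (collision)
709 -> bucket 7
121 -> bucket 9 (collision)
265 -> bucket 3 (collision)
105 -> bucket 3 (collision)
Final buckets:
0: -
1: -
2: -
3: 55 -> 265 -> 105
4: -
5: -
6: 538
7: 709
8: 550 -> 50
9: 901 -> 261 -> 121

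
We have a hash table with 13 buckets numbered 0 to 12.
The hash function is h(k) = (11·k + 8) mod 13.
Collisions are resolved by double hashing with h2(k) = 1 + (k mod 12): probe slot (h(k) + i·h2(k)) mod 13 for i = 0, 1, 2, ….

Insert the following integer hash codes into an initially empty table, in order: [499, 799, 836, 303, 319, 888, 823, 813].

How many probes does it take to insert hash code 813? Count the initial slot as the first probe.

6

Insert 499: h=11, slot 11 empty -> index 11.
Insert 799: h=9, slot 9 empty -> index 9.
Insert 836: h=0, slot 0 empty -> index 0.
Insert 303: h=0, h2=4, slot 0 occupied -> index 4.
Insert 319: h=7, slot 7 empty -> index 7.
Insert 888: h=0, h2=1, slot 0 occupied -> index 1.
Insert 823: h=0, h2=8, slot 0 occupied -> index 8.
Insert 813: h=7, h2=10, slots 7,4,1,11,8 occupied -> index 5.
Table: [836, 888, _, _, 303, 813, _, 319, 823, 799, _, 499, _]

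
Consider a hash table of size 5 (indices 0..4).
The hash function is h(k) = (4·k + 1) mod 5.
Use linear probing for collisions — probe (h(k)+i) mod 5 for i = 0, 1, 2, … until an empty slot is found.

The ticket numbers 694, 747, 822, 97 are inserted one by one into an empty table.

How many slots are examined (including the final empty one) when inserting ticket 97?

3

694: h=2 -> slot 2
747: h=4 -> slot 4
822: h=4, probe 4,0 -> slot 0
97: h=4, probe 4,0,1 -> slot 1
Table: [822, 97, 694, ., 747]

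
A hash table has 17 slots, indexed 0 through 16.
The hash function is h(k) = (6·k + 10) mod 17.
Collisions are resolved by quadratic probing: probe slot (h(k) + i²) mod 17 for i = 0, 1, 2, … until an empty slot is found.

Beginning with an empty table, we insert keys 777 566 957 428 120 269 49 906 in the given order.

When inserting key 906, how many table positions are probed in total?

3

777 hashes to 14; slot 14 is free -> place at 14.
566 hashes to 6; slot 6 is free -> place at 6.
957 hashes to 6; 6 taken -> place at 7.
428 hashes to 11; slot 11 is free -> place at 11.
120 hashes to 16; slot 16 is free -> place at 16.
269 hashes to 9; slot 9 is free -> place at 9.
49 hashes to 15; slot 15 is free -> place at 15.
906 hashes to 6; 6,7 taken -> place at 10.
Table: [-, -, -, -, -, -, 566, 957, -, 269, 906, 428, -, -, 777, 49, 120]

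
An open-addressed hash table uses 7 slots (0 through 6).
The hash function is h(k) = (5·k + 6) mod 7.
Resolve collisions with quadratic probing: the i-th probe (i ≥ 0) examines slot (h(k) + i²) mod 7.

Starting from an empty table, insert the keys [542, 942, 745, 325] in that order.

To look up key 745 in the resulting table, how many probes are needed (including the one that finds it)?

Insert 542: h=0, slot 0 empty => index 0.
Insert 942: h=5, slot 5 empty => index 5.
Insert 745: h=0, slot 0 occupied => index 1.
Insert 325: h=0, slots 0,1 occupied => index 4.
Table: [542, 745, -, -, 325, 942, -]
Lookup 745: h=0, probe 0,1 → found at 1.

2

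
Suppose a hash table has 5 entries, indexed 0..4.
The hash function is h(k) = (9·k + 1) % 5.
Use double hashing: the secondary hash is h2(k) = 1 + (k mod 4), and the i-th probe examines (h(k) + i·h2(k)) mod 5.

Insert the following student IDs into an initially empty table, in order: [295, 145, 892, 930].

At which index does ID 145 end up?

3

295 hashes to 1; slot 1 is free => place at 1.
145 hashes to 1, h2=2; 1 taken => place at 3.
892 hashes to 4; slot 4 is free => place at 4.
930 hashes to 1, h2=3; 1,4 taken => place at 2.
Table: [_, 295, 930, 145, 892]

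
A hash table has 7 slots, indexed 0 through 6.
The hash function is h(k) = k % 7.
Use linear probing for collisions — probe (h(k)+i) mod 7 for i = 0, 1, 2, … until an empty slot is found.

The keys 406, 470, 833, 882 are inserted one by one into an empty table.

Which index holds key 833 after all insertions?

406: h=0 → slot 0
470: h=1 → slot 1
833: h=0, probe 0,1,2 → slot 2
882: h=0, probe 0,1,2,3 → slot 3
Table: [406, 470, 833, 882, -, -, -]

2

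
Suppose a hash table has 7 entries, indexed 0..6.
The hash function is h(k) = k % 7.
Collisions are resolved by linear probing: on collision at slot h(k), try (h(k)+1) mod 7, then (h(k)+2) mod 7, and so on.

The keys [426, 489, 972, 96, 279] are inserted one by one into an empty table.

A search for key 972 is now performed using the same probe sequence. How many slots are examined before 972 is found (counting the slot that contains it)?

426: h=6 → slot 6
489: h=6, probe 6,0 → slot 0
972: h=6, probe 6,0,1 → slot 1
96: h=5 → slot 5
279: h=6, probe 6,0,1,2 → slot 2
Table: [489, 972, 279, ∅, ∅, 96, 426]
Lookup 972: h=6, probe 6,0,1 → found at 1.

3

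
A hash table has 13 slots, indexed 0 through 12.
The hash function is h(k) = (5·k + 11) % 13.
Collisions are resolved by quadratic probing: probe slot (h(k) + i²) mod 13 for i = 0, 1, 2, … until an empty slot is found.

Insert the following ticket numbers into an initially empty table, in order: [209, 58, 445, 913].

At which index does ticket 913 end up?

1

209: h=3 -> slot 3
58: h=2 -> slot 2
445: h=0 -> slot 0
913: h=0, probe 0,1 -> slot 1
Table: [445, 913, 58, 209, —, —, —, —, —, —, —, —, —]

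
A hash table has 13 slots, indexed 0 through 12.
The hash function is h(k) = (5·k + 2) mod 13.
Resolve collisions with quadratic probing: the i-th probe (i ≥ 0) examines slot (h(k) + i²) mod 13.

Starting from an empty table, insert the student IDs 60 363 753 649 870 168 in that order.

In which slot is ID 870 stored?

60: h=3 -> slot 3
363: h=10 -> slot 10
753: h=10, probe 10,11 -> slot 11
649: h=10, probe 10,11,1 -> slot 1
870: h=10, probe 10,11,1,6 -> slot 6
168: h=10, probe 10,11,1,6,0 -> slot 0
Table: [168, 649, _, 60, _, _, 870, _, _, _, 363, 753, _]

6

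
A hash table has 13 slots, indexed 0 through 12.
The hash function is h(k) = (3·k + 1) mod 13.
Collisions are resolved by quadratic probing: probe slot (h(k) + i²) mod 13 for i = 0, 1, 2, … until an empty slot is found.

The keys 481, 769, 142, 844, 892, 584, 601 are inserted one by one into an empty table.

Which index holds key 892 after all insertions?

481 hashes to 1; slot 1 is free => place at 1.
769 hashes to 7; slot 7 is free => place at 7.
142 hashes to 11; slot 11 is free => place at 11.
844 hashes to 11; 11 taken => place at 12.
892 hashes to 12; 12 taken => place at 0.
584 hashes to 11; 11,12 taken => place at 2.
601 hashes to 10; slot 10 is free => place at 10.
Table: [892, 481, 584, ., ., ., ., 769, ., ., 601, 142, 844]

0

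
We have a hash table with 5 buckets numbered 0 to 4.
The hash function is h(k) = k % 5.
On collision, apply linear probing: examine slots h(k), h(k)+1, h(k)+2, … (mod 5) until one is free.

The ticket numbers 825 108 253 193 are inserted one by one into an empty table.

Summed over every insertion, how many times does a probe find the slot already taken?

4

Insert 825: h=0, slot 0 empty → index 0.
Insert 108: h=3, slot 3 empty → index 3.
Insert 253: h=3, slot 3 occupied → index 4.
Insert 193: h=3, slots 3,4,0 occupied → index 1.
Table: [825, 193, -, 108, 253]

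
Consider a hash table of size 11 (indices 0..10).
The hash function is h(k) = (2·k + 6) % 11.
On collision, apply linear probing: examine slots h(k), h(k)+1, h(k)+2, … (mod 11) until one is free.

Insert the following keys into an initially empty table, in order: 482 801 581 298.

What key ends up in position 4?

Insert 482: h=2, slot 2 empty => index 2.
Insert 801: h=2, slot 2 occupied => index 3.
Insert 581: h=2, slots 2,3 occupied => index 4.
Insert 298: h=8, slot 8 empty => index 8.
Table: [-, -, 482, 801, 581, -, -, -, 298, -, -]

581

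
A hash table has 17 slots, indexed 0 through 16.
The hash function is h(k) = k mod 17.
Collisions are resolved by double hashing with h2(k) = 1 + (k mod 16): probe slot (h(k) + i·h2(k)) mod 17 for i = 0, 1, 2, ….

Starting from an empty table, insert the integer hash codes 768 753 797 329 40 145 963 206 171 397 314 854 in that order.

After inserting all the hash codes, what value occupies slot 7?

40

768: h=3 => slot 3
753: h=5 => slot 5
797: h=15 => slot 15
329: h=6 => slot 6
40: h=6, h2=9, probe 6,15,7 => slot 7
145: h=9 => slot 9
963: h=11 => slot 11
206: h=2 => slot 2
171: h=1 => slot 1
397: h=6, h2=14, probe 6,3,0 => slot 0
314: h=8 => slot 8
854: h=4 => slot 4
Table: [397, 171, 206, 768, 854, 753, 329, 40, 314, 145, -, 963, -, -, -, 797, -]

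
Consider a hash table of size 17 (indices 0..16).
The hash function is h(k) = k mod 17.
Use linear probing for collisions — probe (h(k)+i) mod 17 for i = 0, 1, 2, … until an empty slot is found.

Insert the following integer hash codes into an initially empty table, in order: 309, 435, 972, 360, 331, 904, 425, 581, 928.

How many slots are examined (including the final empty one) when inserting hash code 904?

309: h=3 -> slot 3
435: h=10 -> slot 10
972: h=3, probe 3,4 -> slot 4
360: h=3, probe 3,4,5 -> slot 5
331: h=8 -> slot 8
904: h=3, probe 3,4,5,6 -> slot 6
425: h=0 -> slot 0
581: h=3, probe 3,4,5,6,7 -> slot 7
928: h=10, probe 10,11 -> slot 11
Table: [425, -, -, 309, 972, 360, 904, 581, 331, -, 435, 928, -, -, -, -, -]

4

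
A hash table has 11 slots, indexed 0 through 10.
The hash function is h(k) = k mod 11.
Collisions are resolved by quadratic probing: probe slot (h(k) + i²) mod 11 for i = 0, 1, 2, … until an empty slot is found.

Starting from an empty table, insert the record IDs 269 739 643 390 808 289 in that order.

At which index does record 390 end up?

9

269: h=5 => slot 5
739: h=2 => slot 2
643: h=5, probe 5,6 => slot 6
390: h=5, probe 5,6,9 => slot 9
808: h=5, probe 5,6,9,3 => slot 3
289: h=3, probe 3,4 => slot 4
Table: [., ., 739, 808, 289, 269, 643, ., ., 390, .]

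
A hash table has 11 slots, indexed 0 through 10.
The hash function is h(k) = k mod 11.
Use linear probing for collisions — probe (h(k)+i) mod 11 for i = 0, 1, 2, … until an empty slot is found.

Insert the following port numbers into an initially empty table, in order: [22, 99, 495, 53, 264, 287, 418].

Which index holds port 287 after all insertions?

4

22 hashes to 0; slot 0 is free → place at 0.
99 hashes to 0; 0 taken → place at 1.
495 hashes to 0; 0,1 taken → place at 2.
53 hashes to 9; slot 9 is free → place at 9.
264 hashes to 0; 0,1,2 taken → place at 3.
287 hashes to 1; 1,2,3 taken → place at 4.
418 hashes to 0; 0,1,2,3,4 taken → place at 5.
Table: [22, 99, 495, 264, 287, 418, ., ., ., 53, .]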